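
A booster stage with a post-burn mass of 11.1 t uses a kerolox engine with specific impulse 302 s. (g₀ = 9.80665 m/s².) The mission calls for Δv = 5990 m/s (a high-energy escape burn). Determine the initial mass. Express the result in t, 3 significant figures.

v_e = Isp · g₀ = 302 × 9.80665 = 2961.6 m/s.
Using Δv = v_e ln(m₀/m_f): m₀/m_f = exp(Δv / v_e) = exp(5990 / 2961.6) = exp(2.0225) = 7.5576.
m₀ = m_f × 7.5576 = 11.1 × 7.5576 = 83.8894 t.

initial mass ≈ 83.9 t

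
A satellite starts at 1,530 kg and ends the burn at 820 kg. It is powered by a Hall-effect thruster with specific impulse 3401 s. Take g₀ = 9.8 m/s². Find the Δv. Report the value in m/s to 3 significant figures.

Δv ≈ 20800 m/s

v_e = Isp · g₀ = 3401 × 9.8 = 33329.8 m/s.
Δv = v_e · ln(m₀/m_f) = 33329.8 × ln(1.866) = 33329.8 × 0.6237 ≈ 20788.4 m/s.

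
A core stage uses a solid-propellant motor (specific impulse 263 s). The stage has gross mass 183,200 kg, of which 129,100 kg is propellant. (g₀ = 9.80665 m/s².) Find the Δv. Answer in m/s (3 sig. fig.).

v_e = Isp · g₀ = 263 × 9.80665 = 2579.1 m/s.
m_f = m₀ − m_prop = 183,200 − 129,100 = 54,100 kg.
Δv = v_e · ln(m₀/m_f) = 2579.1 × ln(3.386) = 2579.1 × 1.2197 ≈ 3145.9 m/s.

Δv ≈ 3150 m/s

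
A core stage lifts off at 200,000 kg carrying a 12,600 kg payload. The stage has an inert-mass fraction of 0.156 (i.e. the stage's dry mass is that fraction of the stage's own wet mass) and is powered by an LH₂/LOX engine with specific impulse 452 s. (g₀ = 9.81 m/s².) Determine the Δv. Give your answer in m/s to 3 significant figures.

Stage wet mass = m₀ − payload = 200,000 − 12,600 = 187,400 kg.
Stage dry mass = ε × stage wet mass = 0.156 × 187,400 = 29,234.4 kg.
Burnout mass m_f = stage dry + payload = 29,234.4 + 12,600 = 41,834.4 kg.
v_e = Isp · g₀ = 452 × 9.81 = 4434.1 m/s.
Using Δv = v_e ln(m₀/m_f): Δv = v_e · ln(200,000/41,834.4) = 4434.1 × ln(4.781) = 4434.1 × 1.5646 ≈ 6938 m/s.

Δv ≈ 6940 m/s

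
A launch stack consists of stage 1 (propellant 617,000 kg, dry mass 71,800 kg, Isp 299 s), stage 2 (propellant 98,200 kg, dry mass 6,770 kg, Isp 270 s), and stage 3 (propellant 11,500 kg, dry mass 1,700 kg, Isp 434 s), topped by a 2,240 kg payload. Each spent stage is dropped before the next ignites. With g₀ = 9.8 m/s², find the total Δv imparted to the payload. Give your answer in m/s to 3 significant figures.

Ignition mass of stage 1 = 617,000+71,800 + 98,200+6,770 + 11,500+1,700 + 2,240 = 809,210 kg.
Stage 1: m₀ = 809,210 kg, m_f = 809,210 − 617,000 = 192,210 kg; Δv = 299×9.8×ln(4.21) = 2930.2×1.4375 ≈ 4212 m/s.
Stage 2: m₀ = 120,410 kg, m_f = 120,410 − 98,200 = 22,210 kg; Δv = 270×9.8×ln(5.421) = 2646.0×1.6904 ≈ 4473 m/s.
Stage 3: m₀ = 15,440 kg, m_f = 15,440 − 11,500 = 3,940 kg; Δv = 434×9.8×ln(3.919) = 4253.2×1.3658 ≈ 5809 m/s.
Total Δv = 4212 + 4473 + 5809 = 14494 m/s.

Δv ≈ 14500 m/s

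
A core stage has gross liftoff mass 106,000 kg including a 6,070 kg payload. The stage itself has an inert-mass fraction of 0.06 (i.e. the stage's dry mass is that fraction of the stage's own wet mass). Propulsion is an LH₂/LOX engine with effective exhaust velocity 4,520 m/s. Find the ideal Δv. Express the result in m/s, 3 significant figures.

Δv ≈ 9820 m/s

Stage wet mass = m₀ − payload = 106,000 − 6,070 = 99,930 kg.
Stage dry mass = ε × stage wet mass = 0.06 × 99,930 = 5,995.8 kg.
Burnout mass m_f = stage dry + payload = 5,995.8 + 6,070 = 12,065.8 kg.
From the ideal rocket equation, Δv = v_e · ln(106,000/12,065.8) = 4520.0 × ln(8.785) = 4520.0 × 2.1731 ≈ 9822 m/s.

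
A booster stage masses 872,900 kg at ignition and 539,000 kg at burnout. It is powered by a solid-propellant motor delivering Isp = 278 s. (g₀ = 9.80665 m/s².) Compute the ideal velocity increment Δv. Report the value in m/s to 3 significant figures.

v_e = Isp · g₀ = 278 × 9.80665 = 2726.2 m/s.
Rocket equation: Δv = v_e · ln(m₀/m_f) = 2726.2 × ln(1.619) = 2726.2 × 0.4821 ≈ 1314.3 m/s.

Δv ≈ 1310 m/s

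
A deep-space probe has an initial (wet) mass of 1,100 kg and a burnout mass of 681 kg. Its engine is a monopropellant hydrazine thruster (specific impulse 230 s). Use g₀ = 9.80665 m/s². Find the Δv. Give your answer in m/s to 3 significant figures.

v_e = Isp · g₀ = 230 × 9.80665 = 2255.5 m/s.
From the ideal rocket equation, Δv = v_e · ln(m₀/m_f) = 2255.5 × ln(1.615) = 2255.5 × 0.4795 ≈ 1081.5 m/s.

Δv ≈ 1080 m/s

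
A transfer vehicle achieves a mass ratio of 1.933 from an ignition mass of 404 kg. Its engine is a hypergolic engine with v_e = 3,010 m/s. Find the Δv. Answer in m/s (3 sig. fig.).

Using Δv = v_e ln(m₀/m_f): Δv = v_e · ln(1.933) = 3010.0 × 0.6591 ≈ 1983.8 m/s.

Δv ≈ 1980 m/s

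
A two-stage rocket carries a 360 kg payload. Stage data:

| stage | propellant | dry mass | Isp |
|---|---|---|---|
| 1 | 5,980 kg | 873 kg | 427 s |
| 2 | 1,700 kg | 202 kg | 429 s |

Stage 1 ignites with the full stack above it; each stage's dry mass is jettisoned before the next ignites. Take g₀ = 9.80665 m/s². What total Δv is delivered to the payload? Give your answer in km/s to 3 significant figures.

Δv ≈ 10.3 km/s

Ignition mass of stage 1 = 5,980+873 + 1,700+202 + 360 = 9,115 kg.
Stage 1: m₀ = 9,115 kg, m_f = 9,115 − 5,980 = 3,135 kg; Δv = 427×9.80665×ln(2.907) = 4187.4×1.0673 ≈ 4469 m/s.
Stage 2: m₀ = 2,262 kg, m_f = 2,262 − 1,700 = 562 kg; Δv = 429×9.80665×ln(4.025) = 4207.1×1.3925 ≈ 5858 m/s.
Total Δv = 4469 + 5858 = 10327 m/s.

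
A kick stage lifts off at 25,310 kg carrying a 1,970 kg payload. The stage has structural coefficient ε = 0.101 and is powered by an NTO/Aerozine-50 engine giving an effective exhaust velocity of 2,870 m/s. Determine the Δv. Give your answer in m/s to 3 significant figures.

Stage wet mass = m₀ − payload = 25,310 − 1,970 = 23,340 kg.
Stage dry mass = ε × stage wet mass = 0.101 × 23,340 = 2,357.34 kg.
Burnout mass m_f = stage dry + payload = 2,357.34 + 1,970 = 4,327.34 kg.
By the Tsiolkovsky rocket equation, Δv = v_e · ln(25,310/4,327.34) = 2870.0 × ln(5.849) = 2870.0 × 1.7662 ≈ 5069 m/s.

Δv ≈ 5070 m/s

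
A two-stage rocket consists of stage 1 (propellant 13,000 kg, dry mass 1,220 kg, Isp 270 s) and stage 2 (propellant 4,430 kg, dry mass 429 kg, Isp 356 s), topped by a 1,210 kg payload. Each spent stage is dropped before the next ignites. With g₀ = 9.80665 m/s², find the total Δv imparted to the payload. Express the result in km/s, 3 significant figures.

Δv ≈ 7.28 km/s

Ignition mass of stage 1 = 13,000+1,220 + 4,430+429 + 1,210 = 20,289 kg.
Stage 1: m₀ = 20,289 kg, m_f = 20,289 − 13,000 = 7,289 kg; Δv = 270×9.80665×ln(2.784) = 2647.8×1.0237 ≈ 2711 m/s.
Stage 2: m₀ = 6,069 kg, m_f = 6,069 − 4,430 = 1,639 kg; Δv = 356×9.80665×ln(3.703) = 3491.2×1.3091 ≈ 4570 m/s.
Total Δv = 2711 + 4570 = 7281 m/s.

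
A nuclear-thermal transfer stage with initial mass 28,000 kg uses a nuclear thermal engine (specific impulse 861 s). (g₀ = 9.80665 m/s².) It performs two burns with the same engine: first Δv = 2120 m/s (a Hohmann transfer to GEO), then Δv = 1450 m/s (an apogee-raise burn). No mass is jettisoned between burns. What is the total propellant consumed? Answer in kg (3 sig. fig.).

v_e = Isp · g₀ = 861 × 9.80665 = 8443.5 m/s.
After the first burn: m = 28000 × exp(−2120/8443.5) = 28000 × 0.77796 = 21,782.9 kg.
After the second burn: m = 21,782.9 × exp(−1450/8443.5) = 21,782.9 × 0.84221 = 18,345.8 kg.
Total propellant = m₀ − m_final = 28000 − 18,345.8 = 9,654.2 kg.

total propellant consumed ≈ 9650 kg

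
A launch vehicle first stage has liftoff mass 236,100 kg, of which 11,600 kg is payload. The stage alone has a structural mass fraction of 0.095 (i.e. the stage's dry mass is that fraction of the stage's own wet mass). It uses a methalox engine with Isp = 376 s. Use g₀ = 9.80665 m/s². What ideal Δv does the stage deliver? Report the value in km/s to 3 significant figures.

Stage wet mass = m₀ − payload = 236,100 − 11,600 = 224,500 kg.
Stage dry mass = ε × stage wet mass = 0.095 × 224,500 = 21,327.5 kg.
Burnout mass m_f = stage dry + payload = 21,327.5 + 11,600 = 32,927.5 kg.
v_e = Isp · g₀ = 376 × 9.80665 = 3687.3 m/s.
From the ideal rocket equation, Δv = v_e · ln(236,100/32,927.5) = 3687.3 × ln(7.17) = 3687.3 × 1.9699 ≈ 7264 m/s.

Δv ≈ 7.26 km/s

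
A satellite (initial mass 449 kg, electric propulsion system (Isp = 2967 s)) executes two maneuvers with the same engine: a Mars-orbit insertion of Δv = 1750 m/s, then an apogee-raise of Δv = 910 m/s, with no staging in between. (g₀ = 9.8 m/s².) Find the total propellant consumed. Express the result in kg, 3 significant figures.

total propellant consumed ≈ 39.3 kg

v_e = Isp · g₀ = 2967 × 9.8 = 29076.6 m/s.
After the first burn: m = 449 × exp(−1750/29076.6) = 449 × 0.94159 = 422.774 kg.
After the second burn: m = 422.774 × exp(−910/29076.6) = 422.774 × 0.96919 = 409.748 kg.
Total propellant = m₀ − m_final = 449 − 409.748 = 39.252 kg.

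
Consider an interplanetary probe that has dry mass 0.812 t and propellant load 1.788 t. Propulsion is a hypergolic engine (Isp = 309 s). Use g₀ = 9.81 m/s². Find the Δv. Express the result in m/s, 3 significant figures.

v_e = Isp · g₀ = 309 × 9.81 = 3031.3 m/s.
m₀ = m_dry + m_prop = 0.812 + 1.788 = 2.6 t.
Using Δv = v_e ln(m₀/m_f): Δv = v_e · ln(m₀/m_f) = 3031.3 × ln(3.202) = 3031.3 × 1.1638 ≈ 3527.7 m/s.

Δv ≈ 3530 m/s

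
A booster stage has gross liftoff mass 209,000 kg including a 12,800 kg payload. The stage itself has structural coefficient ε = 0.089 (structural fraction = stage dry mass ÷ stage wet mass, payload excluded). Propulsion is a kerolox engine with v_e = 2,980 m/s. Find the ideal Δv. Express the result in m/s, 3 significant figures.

Δv ≈ 5760 m/s

Stage wet mass = m₀ − payload = 209,000 − 12,800 = 196,200 kg.
Stage dry mass = ε × stage wet mass = 0.089 × 196,200 = 17,461.8 kg.
Burnout mass m_f = stage dry + payload = 17,461.8 + 12,800 = 30,261.8 kg.
Δv = v_e · ln(209,000/30,261.8) = 2980.0 × ln(6.906) = 2980.0 × 1.9324 ≈ 5759 m/s.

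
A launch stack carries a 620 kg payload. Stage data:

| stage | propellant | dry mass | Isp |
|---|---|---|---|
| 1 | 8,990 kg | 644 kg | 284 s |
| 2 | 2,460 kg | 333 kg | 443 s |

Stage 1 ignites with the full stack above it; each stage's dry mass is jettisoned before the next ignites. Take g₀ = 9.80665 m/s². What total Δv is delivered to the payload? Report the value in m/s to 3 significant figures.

Δv ≈ 8800 m/s

Ignition mass of stage 1 = 8,990+644 + 2,460+333 + 620 = 13,047 kg.
Stage 1: m₀ = 13,047 kg, m_f = 13,047 − 8,990 = 4,057 kg; Δv = 284×9.80665×ln(3.216) = 2785.1×1.1681 ≈ 3253 m/s.
Stage 2: m₀ = 3,413 kg, m_f = 3,413 − 2,460 = 953 kg; Δv = 443×9.80665×ln(3.581) = 4344.3×1.2757 ≈ 5542 m/s.
Total Δv = 3253 + 5542 = 8795 m/s.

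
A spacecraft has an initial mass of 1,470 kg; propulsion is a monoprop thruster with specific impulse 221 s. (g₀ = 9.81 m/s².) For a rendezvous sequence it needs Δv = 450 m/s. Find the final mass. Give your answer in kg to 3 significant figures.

v_e = Isp · g₀ = 221 × 9.81 = 2168.0 m/s.
Rocket equation: m₀/m_f = exp(Δv / v_e) = exp(450 / 2168.0) = exp(0.2076) = 1.2307.
m_f = m₀ / 1.2307 = 1,470 / 1.2307 = 1,194.44 kg.

final mass ≈ 1190 kg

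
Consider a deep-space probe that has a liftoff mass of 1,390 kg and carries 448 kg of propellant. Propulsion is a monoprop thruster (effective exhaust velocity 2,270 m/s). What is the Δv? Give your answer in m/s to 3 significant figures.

Δv ≈ 883 m/s

m_f = m₀ − m_prop = 1,390 − 448 = 942 kg.
Using Δv = v_e ln(m₀/m_f): Δv = v_e · ln(m₀/m_f) = 2270.0 × ln(1.476) = 2270.0 × 0.3891 ≈ 883.2 m/s.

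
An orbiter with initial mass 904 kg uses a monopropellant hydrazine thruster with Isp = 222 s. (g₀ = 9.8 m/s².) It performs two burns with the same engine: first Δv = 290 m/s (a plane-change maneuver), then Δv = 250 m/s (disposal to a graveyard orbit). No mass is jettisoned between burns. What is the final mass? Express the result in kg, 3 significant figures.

final mass ≈ 705 kg

v_e = Isp · g₀ = 222 × 9.8 = 2175.6 m/s.
After the first burn: m = 904 × exp(−290/2175.6) = 904 × 0.87521 = 791.19 kg.
After the second burn: m = 791.19 × exp(−250/2175.6) = 791.19 × 0.89145 = 705.306 kg.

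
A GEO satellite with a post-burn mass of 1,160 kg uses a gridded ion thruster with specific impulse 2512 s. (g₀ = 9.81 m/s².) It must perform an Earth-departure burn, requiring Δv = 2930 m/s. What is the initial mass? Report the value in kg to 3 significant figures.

v_e = Isp · g₀ = 2512 × 9.81 = 24642.7 m/s.
m₀/m_f = exp(Δv / v_e) = exp(2930 / 24642.7) = exp(0.1189) = 1.1263.
m₀ = m_f × 1.1263 = 1,160 × 1.1263 = 1,306.51 kg.

initial mass ≈ 1310 kg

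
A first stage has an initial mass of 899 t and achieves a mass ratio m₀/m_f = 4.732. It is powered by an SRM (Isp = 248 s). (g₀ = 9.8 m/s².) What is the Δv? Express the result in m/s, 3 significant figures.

Δv ≈ 3780 m/s

v_e = Isp · g₀ = 248 × 9.8 = 2430.4 m/s.
By the Tsiolkovsky rocket equation, Δv = v_e · ln(4.732) = 2430.4 × 1.5543 ≈ 3777.7 m/s.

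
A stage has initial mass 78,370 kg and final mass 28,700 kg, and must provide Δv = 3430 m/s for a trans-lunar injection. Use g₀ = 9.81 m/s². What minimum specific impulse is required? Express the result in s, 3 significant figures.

ln(m₀/m_f) = ln(78370/28700) = ln(2.731) = 1.0045.
By the Tsiolkovsky rocket equation, v_e = Δv / ln(m₀/m_f) = 3430 / 1.0045 = 3414.5 m/s.
Isp = v_e / g₀ = 3414.5 / 9.81 = 348.1 s.

Isp ≈ 348 s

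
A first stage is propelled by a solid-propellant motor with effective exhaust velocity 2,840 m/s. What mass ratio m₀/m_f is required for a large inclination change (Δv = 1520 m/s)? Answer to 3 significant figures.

mass ratio ≈ 1.71

By the Tsiolkovsky rocket equation, m₀/m_f = exp(Δv / v_e) = exp(1520 / 2840.0) = exp(0.5352) = 1.7078.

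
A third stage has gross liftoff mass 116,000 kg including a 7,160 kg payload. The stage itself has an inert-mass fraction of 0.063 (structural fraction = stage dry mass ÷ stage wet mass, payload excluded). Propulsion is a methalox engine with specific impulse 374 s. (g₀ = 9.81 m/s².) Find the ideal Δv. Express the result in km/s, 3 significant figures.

Δv ≈ 7.75 km/s

Stage wet mass = m₀ − payload = 116,000 − 7,160 = 108,840 kg.
Stage dry mass = ε × stage wet mass = 0.063 × 108,840 = 6,856.92 kg.
Burnout mass m_f = stage dry + payload = 6,856.92 + 7,160 = 14,016.92 kg.
v_e = Isp · g₀ = 374 × 9.81 = 3668.9 m/s.
By the Tsiolkovsky rocket equation, Δv = v_e · ln(116,000/14,016.92) = 3668.9 × ln(8.276) = 3668.9 × 2.1133 ≈ 7754 m/s.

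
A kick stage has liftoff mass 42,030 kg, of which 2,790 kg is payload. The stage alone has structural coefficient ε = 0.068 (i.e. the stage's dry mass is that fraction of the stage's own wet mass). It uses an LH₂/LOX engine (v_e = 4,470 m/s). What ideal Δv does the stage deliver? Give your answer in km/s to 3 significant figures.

Δv ≈ 9.12 km/s

Stage wet mass = m₀ − payload = 42,030 − 2,790 = 39,240 kg.
Stage dry mass = ε × stage wet mass = 0.068 × 39,240 = 2,668.32 kg.
Burnout mass m_f = stage dry + payload = 2,668.32 + 2,790 = 5,458.32 kg.
Rocket equation: Δv = v_e · ln(42,030/5,458.32) = 4470.0 × ln(7.7) = 4470.0 × 2.0412 ≈ 9124 m/s.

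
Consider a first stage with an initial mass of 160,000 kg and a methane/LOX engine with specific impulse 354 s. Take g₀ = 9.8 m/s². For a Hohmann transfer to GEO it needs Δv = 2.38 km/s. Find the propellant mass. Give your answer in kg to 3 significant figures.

v_e = Isp · g₀ = 354 × 9.8 = 3469.2 m/s.
Using Δv = v_e ln(m₀/m_f): m₀/m_f = exp(Δv / v_e) = exp(2380 / 3469.2) = exp(0.6860) = 1.9858.
m_f = 160,000 / 1.9858 = 80,572.1 kg, so propellant = m₀ − m_f = 160,000 − 80,572.1 = 79,427.9 kg.

propellant mass ≈ 79400 kg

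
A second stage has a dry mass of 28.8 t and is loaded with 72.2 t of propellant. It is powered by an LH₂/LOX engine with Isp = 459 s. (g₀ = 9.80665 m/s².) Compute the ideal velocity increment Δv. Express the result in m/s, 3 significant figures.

Δv ≈ 5650 m/s

v_e = Isp · g₀ = 459 × 9.80665 = 4501.3 m/s.
m₀ = m_dry + m_prop = 28.8 + 72.2 = 101 t.
From the ideal rocket equation, Δv = v_e · ln(m₀/m_f) = 4501.3 × ln(3.507) = 4501.3 × 1.2547 ≈ 5647.9 m/s.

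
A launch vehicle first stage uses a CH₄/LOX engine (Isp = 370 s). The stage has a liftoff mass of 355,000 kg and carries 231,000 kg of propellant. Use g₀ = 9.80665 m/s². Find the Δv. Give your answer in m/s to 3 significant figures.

Δv ≈ 3820 m/s

v_e = Isp · g₀ = 370 × 9.80665 = 3628.5 m/s.
m_f = m₀ − m_prop = 355,000 − 231,000 = 124,000 kg.
Using Δv = v_e ln(m₀/m_f): Δv = v_e · ln(m₀/m_f) = 3628.5 × ln(2.863) = 3628.5 × 1.0518 ≈ 3816.5 m/s.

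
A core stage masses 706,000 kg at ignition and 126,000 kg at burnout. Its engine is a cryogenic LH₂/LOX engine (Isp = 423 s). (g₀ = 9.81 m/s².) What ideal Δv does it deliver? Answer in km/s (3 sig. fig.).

v_e = Isp · g₀ = 423 × 9.81 = 4149.6 m/s.
Δv = v_e · ln(m₀/m_f) = 4149.6 × ln(5.603) = 4149.6 × 1.7233 ≈ 7151.2 m/s.

Δv ≈ 7.15 km/s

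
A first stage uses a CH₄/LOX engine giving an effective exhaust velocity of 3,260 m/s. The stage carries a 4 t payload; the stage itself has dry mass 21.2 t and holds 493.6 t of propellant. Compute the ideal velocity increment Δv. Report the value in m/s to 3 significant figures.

Δv ≈ 9860 m/s

m₀ = payload + dry + propellant = 4 + 21.2 + 493.6 = 518.8 t.
m_f = payload + dry = 4 + 21.2 = 25.2 t.
From the ideal rocket equation, Δv = v_e · ln(m₀/m_f) = 3260.0 × ln(20.59) = 3260.0 × 3.0247 ≈ 9860.4 m/s.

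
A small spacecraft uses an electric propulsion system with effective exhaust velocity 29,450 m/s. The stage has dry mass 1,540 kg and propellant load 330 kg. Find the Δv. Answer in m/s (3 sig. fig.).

m₀ = m_dry + m_prop = 1,540 + 330 = 1,870 kg.
From the ideal rocket equation, Δv = v_e · ln(m₀/m_f) = 29450.0 × ln(1.214) = 29450.0 × 0.1942 ≈ 5717.9 m/s.

Δv ≈ 5720 m/s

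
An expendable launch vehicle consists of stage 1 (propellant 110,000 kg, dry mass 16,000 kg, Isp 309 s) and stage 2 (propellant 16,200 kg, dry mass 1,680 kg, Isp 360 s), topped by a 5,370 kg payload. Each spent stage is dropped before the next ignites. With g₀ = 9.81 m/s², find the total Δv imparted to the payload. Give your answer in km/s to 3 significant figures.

Ignition mass of stage 1 = 110,000+16,000 + 16,200+1,680 + 5,370 = 149,250 kg.
Stage 1: m₀ = 149,250 kg, m_f = 149,250 − 110,000 = 39,250 kg; Δv = 309×9.81×ln(3.803) = 3031.3×1.3357 ≈ 4049 m/s.
Stage 2: m₀ = 23,250 kg, m_f = 23,250 − 16,200 = 7,050 kg; Δv = 360×9.81×ln(3.298) = 3531.6×1.1933 ≈ 4214 m/s.
Total Δv = 4049 + 4214 = 8263 m/s.

Δv ≈ 8.26 km/s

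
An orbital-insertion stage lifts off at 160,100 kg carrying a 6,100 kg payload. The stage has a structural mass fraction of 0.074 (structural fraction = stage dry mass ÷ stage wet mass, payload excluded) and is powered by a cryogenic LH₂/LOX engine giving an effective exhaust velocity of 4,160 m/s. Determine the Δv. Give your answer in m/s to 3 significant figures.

Stage wet mass = m₀ − payload = 160,100 − 6,100 = 154,000 kg.
Stage dry mass = ε × stage wet mass = 0.074 × 154,000 = 11,396 kg.
Burnout mass m_f = stage dry + payload = 11,396 + 6,100 = 17,496 kg.
Δv = v_e · ln(160,100/17,496) = 4160.0 × ln(9.151) = 4160.0 × 2.2138 ≈ 9210 m/s.

Δv ≈ 9210 m/s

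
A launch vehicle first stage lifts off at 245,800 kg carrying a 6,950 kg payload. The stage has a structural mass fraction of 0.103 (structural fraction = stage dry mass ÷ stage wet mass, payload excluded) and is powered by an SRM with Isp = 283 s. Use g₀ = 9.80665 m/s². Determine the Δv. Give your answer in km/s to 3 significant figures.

Δv ≈ 5.70 km/s

Stage wet mass = m₀ − payload = 245,800 − 6,950 = 238,850 kg.
Stage dry mass = ε × stage wet mass = 0.103 × 238,850 = 24,601.6 kg.
Burnout mass m_f = stage dry + payload = 24,601.6 + 6,950 = 31,551.6 kg.
v_e = Isp · g₀ = 283 × 9.80665 = 2775.3 m/s.
From the ideal rocket equation, Δv = v_e · ln(245,800/31,551.6) = 2775.3 × ln(7.79) = 2775.3 × 2.0529 ≈ 5697 m/s.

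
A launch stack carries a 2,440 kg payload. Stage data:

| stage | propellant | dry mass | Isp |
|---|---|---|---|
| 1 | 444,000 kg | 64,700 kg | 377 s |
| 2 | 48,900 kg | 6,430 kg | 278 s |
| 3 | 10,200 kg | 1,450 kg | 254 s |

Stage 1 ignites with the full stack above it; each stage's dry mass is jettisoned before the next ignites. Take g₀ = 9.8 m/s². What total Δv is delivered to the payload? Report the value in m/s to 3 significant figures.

Ignition mass of stage 1 = 444,000+64,700 + 48,900+6,430 + 10,200+1,450 + 2,440 = 578,120 kg.
Stage 1: m₀ = 578,120 kg, m_f = 578,120 − 444,000 = 134,120 kg; Δv = 377×9.8×ln(4.31) = 3694.6×1.4610 ≈ 5398 m/s.
Stage 2: m₀ = 69,420 kg, m_f = 69,420 − 48,900 = 20,520 kg; Δv = 278×9.8×ln(3.383) = 2724.4×1.2188 ≈ 3320 m/s.
Stage 3: m₀ = 14,090 kg, m_f = 14,090 − 10,200 = 3,890 kg; Δv = 254×9.8×ln(3.622) = 2489.2×1.2871 ≈ 3204 m/s.
Total Δv = 5398 + 3320 + 3204 = 11922 m/s.

Δv ≈ 11900 m/s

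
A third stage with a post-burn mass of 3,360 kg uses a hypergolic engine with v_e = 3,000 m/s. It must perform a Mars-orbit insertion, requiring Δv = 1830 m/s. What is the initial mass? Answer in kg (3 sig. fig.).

m₀/m_f = exp(Δv / v_e) = exp(1830 / 3000.0) = exp(0.6100) = 1.8404.
m₀ = m_f × 1.8404 = 3,360 × 1.8404 = 6,183.74 kg.

initial mass ≈ 6180 kg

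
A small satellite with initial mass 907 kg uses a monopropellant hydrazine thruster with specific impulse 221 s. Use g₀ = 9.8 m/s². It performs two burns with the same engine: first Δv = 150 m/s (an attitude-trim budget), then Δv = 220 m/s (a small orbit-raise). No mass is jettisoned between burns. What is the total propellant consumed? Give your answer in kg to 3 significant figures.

v_e = Isp · g₀ = 221 × 9.8 = 2165.8 m/s.
After the first burn: m = 907 × exp(−150/2165.8) = 907 × 0.93309 = 846.313 kg.
After the second burn: m = 846.313 × exp(−220/2165.8) = 846.313 × 0.90341 = 764.568 kg.
Total propellant = m₀ − m_final = 907 − 764.568 = 142.432 kg.

total propellant consumed ≈ 142 kg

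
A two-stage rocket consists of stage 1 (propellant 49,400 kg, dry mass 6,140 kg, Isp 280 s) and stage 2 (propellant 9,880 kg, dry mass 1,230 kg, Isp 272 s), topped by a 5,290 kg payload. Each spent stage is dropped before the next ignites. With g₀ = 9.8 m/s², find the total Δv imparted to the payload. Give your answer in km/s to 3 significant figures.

Δv ≈ 5.64 km/s

Ignition mass of stage 1 = 49,400+6,140 + 9,880+1,230 + 5,290 = 71,940 kg.
Stage 1: m₀ = 71,940 kg, m_f = 71,940 − 49,400 = 22,540 kg; Δv = 280×9.8×ln(3.192) = 2744.0×1.1605 ≈ 3185 m/s.
Stage 2: m₀ = 16,400 kg, m_f = 16,400 − 9,880 = 6,520 kg; Δv = 272×9.8×ln(2.515) = 2665.6×0.9224 ≈ 2459 m/s.
Total Δv = 3185 + 2459 = 5644 m/s.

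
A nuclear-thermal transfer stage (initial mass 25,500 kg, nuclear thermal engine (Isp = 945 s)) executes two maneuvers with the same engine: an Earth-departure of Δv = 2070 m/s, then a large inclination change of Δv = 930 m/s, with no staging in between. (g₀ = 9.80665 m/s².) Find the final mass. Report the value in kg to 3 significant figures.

final mass ≈ 18400 kg

v_e = Isp · g₀ = 945 × 9.80665 = 9267.3 m/s.
After the first burn: m = 25500 × exp(−2070/9267.3) = 25500 × 0.79982 = 20,395.4 kg.
After the second burn: m = 20,395.4 × exp(−930/9267.3) = 20,395.4 × 0.90452 = 18,448 kg.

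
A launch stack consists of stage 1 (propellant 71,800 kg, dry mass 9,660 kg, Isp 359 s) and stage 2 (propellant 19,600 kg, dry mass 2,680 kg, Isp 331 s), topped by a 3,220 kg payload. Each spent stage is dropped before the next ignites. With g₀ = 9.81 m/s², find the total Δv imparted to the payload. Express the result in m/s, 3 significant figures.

Ignition mass of stage 1 = 71,800+9,660 + 19,600+2,680 + 3,220 = 106,960 kg.
Stage 1: m₀ = 106,960 kg, m_f = 106,960 − 71,800 = 35,160 kg; Δv = 359×9.81×ln(3.042) = 3521.8×1.1125 ≈ 3918 m/s.
Stage 2: m₀ = 25,500 kg, m_f = 25,500 − 19,600 = 5,900 kg; Δv = 331×9.81×ln(4.322) = 3247.1×1.4637 ≈ 4753 m/s.
Total Δv = 3918 + 4753 = 8671 m/s.

Δv ≈ 8670 m/s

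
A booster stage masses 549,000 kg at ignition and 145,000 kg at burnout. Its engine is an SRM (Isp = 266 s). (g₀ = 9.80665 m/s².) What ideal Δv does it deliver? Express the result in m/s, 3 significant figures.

Δv ≈ 3470 m/s

v_e = Isp · g₀ = 266 × 9.80665 = 2608.6 m/s.
Δv = v_e · ln(m₀/m_f) = 2608.6 × ln(3.786) = 2608.6 × 1.3314 ≈ 3473.0 m/s.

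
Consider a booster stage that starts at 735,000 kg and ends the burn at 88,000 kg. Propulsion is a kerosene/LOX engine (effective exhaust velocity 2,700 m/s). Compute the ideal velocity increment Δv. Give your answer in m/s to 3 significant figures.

Δv ≈ 5730 m/s

Δv = v_e · ln(m₀/m_f) = 2700.0 × ln(8.352) = 2700.0 × 2.1225 ≈ 5730.8 m/s.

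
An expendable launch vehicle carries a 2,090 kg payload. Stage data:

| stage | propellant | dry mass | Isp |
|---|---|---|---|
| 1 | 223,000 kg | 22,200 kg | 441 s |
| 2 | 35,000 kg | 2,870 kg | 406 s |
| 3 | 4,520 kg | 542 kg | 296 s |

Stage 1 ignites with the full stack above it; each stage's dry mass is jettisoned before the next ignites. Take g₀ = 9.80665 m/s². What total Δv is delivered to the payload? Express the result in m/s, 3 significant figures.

Δv ≈ 15200 m/s

Ignition mass of stage 1 = 223,000+22,200 + 35,000+2,870 + 4,520+542 + 2,090 = 290,222 kg.
Stage 1: m₀ = 290,222 kg, m_f = 290,222 − 223,000 = 67,222 kg; Δv = 441×9.80665×ln(4.317) = 4324.7×1.4626 ≈ 6326 m/s.
Stage 2: m₀ = 45,022 kg, m_f = 45,022 − 35,000 = 10,022 kg; Δv = 406×9.80665×ln(4.492) = 3981.5×1.5024 ≈ 5982 m/s.
Stage 3: m₀ = 7,152 kg, m_f = 7,152 − 4,520 = 2,632 kg; Δv = 296×9.80665×ln(2.717) = 2902.8×0.9996 ≈ 2902 m/s.
Total Δv = 6326 + 5982 + 2902 = 15210 m/s.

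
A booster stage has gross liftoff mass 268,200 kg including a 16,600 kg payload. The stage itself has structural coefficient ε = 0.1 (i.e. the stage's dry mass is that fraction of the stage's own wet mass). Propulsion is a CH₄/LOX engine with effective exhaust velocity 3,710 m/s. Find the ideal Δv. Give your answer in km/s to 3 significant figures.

Δv ≈ 6.90 km/s

Stage wet mass = m₀ − payload = 268,200 − 16,600 = 251,600 kg.
Stage dry mass = ε × stage wet mass = 0.1 × 251,600 = 25,160 kg.
Burnout mass m_f = stage dry + payload = 25,160 + 16,600 = 41,760 kg.
Rocket equation: Δv = v_e · ln(268,200/41,760) = 3710.0 × ln(6.422) = 3710.0 × 1.8598 ≈ 6900 m/s.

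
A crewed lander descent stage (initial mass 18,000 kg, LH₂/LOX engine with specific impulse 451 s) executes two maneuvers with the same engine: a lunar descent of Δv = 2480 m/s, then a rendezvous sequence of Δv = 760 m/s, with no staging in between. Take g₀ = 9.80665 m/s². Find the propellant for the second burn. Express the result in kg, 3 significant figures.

propellant for the second burn ≈ 1620 kg

v_e = Isp · g₀ = 451 × 9.80665 = 4422.8 m/s.
After the first burn: m = 18000 × exp(−2480/4422.8) = 18000 × 0.57079 = 10,274.2 kg.
After the second burn: m = 10,274.2 × exp(−760/4422.8) = 10,274.2 × 0.84212 = 8,652.11 kg.
Second-burn propellant = 10,274.2 − 8,652.11 = 1,622.09 kg.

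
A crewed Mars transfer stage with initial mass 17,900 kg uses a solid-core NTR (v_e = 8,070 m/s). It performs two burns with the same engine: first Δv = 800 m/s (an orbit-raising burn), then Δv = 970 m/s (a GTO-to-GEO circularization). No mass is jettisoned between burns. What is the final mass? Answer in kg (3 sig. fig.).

After the first burn: m = 17900 × exp(−800/8070.0) = 17900 × 0.90562 = 16,210.6 kg.
After the second burn: m = 16,210.6 × exp(−970/8070.0) = 16,210.6 × 0.88674 = 14,374.6 kg.

final mass ≈ 14400 kg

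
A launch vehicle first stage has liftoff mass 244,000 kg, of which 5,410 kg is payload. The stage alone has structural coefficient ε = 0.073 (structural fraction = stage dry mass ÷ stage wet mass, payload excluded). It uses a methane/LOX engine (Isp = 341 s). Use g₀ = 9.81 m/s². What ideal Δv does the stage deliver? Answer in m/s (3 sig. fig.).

Stage wet mass = m₀ − payload = 244,000 − 5,410 = 238,590 kg.
Stage dry mass = ε × stage wet mass = 0.073 × 238,590 = 17,417.1 kg.
Burnout mass m_f = stage dry + payload = 17,417.1 + 5,410 = 22,827.1 kg.
v_e = Isp · g₀ = 341 × 9.81 = 3345.2 m/s.
Δv = v_e · ln(244,000/22,827.1) = 3345.2 × ln(10.69) = 3345.2 × 2.3692 ≈ 7926 m/s.

Δv ≈ 7930 m/s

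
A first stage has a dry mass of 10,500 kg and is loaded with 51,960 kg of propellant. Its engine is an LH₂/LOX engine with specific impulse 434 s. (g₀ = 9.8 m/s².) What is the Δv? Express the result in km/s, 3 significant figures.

v_e = Isp · g₀ = 434 × 9.8 = 4253.2 m/s.
m₀ = m_dry + m_prop = 10,500 + 51,960 = 62,460 kg.
Δv = v_e · ln(m₀/m_f) = 4253.2 × ln(5.949) = 4253.2 × 1.7832 ≈ 7584.1 m/s.

Δv ≈ 7.58 km/s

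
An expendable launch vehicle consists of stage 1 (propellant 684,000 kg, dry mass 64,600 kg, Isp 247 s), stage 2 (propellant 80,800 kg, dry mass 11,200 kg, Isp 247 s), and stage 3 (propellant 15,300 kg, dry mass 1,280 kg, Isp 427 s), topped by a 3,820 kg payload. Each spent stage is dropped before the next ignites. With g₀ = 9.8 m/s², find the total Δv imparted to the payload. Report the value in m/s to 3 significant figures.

Ignition mass of stage 1 = 684,000+64,600 + 80,800+11,200 + 15,300+1,280 + 3,820 = 861,000 kg.
Stage 1: m₀ = 861,000 kg, m_f = 861,000 − 684,000 = 177,000 kg; Δv = 247×9.8×ln(4.864) = 2420.6×1.5819 ≈ 3829 m/s.
Stage 2: m₀ = 112,400 kg, m_f = 112,400 − 80,800 = 31,600 kg; Δv = 247×9.8×ln(3.557) = 2420.6×1.2689 ≈ 3072 m/s.
Stage 3: m₀ = 20,400 kg, m_f = 20,400 − 15,300 = 5,100 kg; Δv = 427×9.8×ln(4) = 4184.6×1.3863 ≈ 5801 m/s.
Total Δv = 3829 + 3072 + 5801 = 12702 m/s.

Δv ≈ 12700 m/s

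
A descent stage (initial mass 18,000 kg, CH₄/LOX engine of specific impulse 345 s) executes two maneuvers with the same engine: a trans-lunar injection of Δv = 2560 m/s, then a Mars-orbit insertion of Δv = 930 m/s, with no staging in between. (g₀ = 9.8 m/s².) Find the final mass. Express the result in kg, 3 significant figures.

v_e = Isp · g₀ = 345 × 9.8 = 3381.0 m/s.
After the first burn: m = 18000 × exp(−2560/3381.0) = 18000 × 0.46899 = 8,441.82 kg.
After the second burn: m = 8,441.82 × exp(−930/3381.0) = 8,441.82 × 0.75952 = 6,411.73 kg.

final mass ≈ 6410 kg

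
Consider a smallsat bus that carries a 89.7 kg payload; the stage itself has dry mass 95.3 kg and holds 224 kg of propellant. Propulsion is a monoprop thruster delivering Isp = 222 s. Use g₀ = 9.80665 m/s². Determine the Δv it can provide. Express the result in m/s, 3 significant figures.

v_e = Isp · g₀ = 222 × 9.80665 = 2177.1 m/s.
m₀ = payload + dry + propellant = 89.7 + 95.3 + 224 = 409 kg.
m_f = payload + dry = 89.7 + 95.3 = 185 kg.
Δv = v_e · ln(m₀/m_f) = 2177.1 × ln(2.211) = 2177.1 × 0.7934 ≈ 1727.2 m/s.

Δv ≈ 1730 m/s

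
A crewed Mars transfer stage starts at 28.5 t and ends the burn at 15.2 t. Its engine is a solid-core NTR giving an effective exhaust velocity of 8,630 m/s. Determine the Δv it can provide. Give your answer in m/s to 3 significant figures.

Δv ≈ 5420 m/s

Δv = v_e · ln(m₀/m_f) = 8630.0 × ln(1.875) = 8630.0 × 0.6286 ≈ 5424.9 m/s.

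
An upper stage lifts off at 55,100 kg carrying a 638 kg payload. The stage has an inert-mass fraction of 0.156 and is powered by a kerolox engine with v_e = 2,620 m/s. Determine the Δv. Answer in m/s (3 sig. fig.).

Δv ≈ 4710 m/s

Stage wet mass = m₀ − payload = 55,100 − 638 = 54,462 kg.
Stage dry mass = ε × stage wet mass = 0.156 × 54,462 = 8,496.07 kg.
Burnout mass m_f = stage dry + payload = 8,496.07 + 638 = 9,134.07 kg.
Δv = v_e · ln(55,100/9,134.07) = 2620.0 × ln(6.032) = 2620.0 × 1.7971 ≈ 4709 m/s.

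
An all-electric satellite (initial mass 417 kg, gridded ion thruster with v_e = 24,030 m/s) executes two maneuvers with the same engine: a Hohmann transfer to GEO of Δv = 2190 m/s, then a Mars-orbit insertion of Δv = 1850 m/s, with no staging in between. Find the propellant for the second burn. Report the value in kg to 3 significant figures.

propellant for the second burn ≈ 28.2 kg

After the first burn: m = 417 × exp(−2190/24030.0) = 417 × 0.91289 = 380.675 kg.
After the second burn: m = 380.675 × exp(−1850/24030.0) = 380.675 × 0.92590 = 352.467 kg.
Second-burn propellant = 380.675 − 352.467 = 28.208 kg.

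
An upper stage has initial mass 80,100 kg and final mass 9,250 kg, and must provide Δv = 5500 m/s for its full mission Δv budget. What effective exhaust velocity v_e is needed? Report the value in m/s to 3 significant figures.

ln(m₀/m_f) = ln(80100/9250) = ln(8.659) = 2.1587.
Using Δv = v_e ln(m₀/m_f): v_e = Δv / ln(m₀/m_f) = 5500 / 2.1587 = 2547.9 m/s.

v_e ≈ 2550 m/s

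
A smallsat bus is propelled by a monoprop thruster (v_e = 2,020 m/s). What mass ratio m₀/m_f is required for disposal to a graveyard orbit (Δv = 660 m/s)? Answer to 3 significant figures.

mass ratio ≈ 1.39

From the ideal rocket equation, m₀/m_f = exp(Δv / v_e) = exp(660 / 2020.0) = exp(0.3267) = 1.3864.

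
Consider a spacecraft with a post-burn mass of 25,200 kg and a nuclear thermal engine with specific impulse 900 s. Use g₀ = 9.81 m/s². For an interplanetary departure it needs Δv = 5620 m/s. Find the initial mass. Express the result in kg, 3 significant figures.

v_e = Isp · g₀ = 900 × 9.81 = 8829.0 m/s.
m₀/m_f = exp(Δv / v_e) = exp(5620 / 8829.0) = exp(0.6365) = 1.8899.
m₀ = m_f × 1.8899 = 25,200 × 1.8899 = 47,625.5 kg.

initial mass ≈ 47600 kg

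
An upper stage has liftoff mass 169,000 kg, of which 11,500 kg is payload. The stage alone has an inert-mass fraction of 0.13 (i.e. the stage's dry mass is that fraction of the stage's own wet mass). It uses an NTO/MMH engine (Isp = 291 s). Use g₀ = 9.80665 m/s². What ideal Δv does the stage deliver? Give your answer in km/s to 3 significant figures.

Δv ≈ 4.75 km/s

Stage wet mass = m₀ − payload = 169,000 − 11,500 = 157,500 kg.
Stage dry mass = ε × stage wet mass = 0.13 × 157,500 = 20,475 kg.
Burnout mass m_f = stage dry + payload = 20,475 + 11,500 = 31,975 kg.
v_e = Isp · g₀ = 291 × 9.80665 = 2853.7 m/s.
Δv = v_e · ln(169,000/31,975) = 2853.7 × ln(5.285) = 2853.7 × 1.6649 ≈ 4751 m/s.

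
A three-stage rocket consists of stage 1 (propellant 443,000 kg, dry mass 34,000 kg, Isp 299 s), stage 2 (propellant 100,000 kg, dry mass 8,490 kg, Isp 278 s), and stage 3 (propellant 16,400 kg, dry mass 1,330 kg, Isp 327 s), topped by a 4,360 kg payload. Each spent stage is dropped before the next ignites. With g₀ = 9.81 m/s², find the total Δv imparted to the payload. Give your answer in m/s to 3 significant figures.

Ignition mass of stage 1 = 443,000+34,000 + 100,000+8,490 + 16,400+1,330 + 4,360 = 607,580 kg.
Stage 1: m₀ = 607,580 kg, m_f = 607,580 − 443,000 = 164,580 kg; Δv = 299×9.81×ln(3.692) = 2933.2×1.3061 ≈ 3831 m/s.
Stage 2: m₀ = 130,580 kg, m_f = 130,580 − 100,000 = 30,580 kg; Δv = 278×9.81×ln(4.27) = 2727.2×1.4516 ≈ 3959 m/s.
Stage 3: m₀ = 22,090 kg, m_f = 22,090 − 16,400 = 5,690 kg; Δv = 327×9.81×ln(3.882) = 3207.9×1.3564 ≈ 4351 m/s.
Total Δv = 3831 + 3959 + 4351 = 12141 m/s.

Δv ≈ 12100 m/s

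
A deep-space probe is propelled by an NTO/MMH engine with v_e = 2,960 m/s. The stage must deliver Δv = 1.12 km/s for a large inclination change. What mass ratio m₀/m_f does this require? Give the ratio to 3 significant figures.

m₀/m_f = exp(Δv / v_e) = exp(1120 / 2960.0) = exp(0.3784) = 1.4599.

mass ratio ≈ 1.46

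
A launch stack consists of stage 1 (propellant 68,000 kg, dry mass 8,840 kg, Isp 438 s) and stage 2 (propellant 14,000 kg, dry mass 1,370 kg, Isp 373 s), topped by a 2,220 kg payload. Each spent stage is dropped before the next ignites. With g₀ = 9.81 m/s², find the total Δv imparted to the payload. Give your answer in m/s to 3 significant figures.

Ignition mass of stage 1 = 68,000+8,840 + 14,000+1,370 + 2,220 = 94,430 kg.
Stage 1: m₀ = 94,430 kg, m_f = 94,430 − 68,000 = 26,430 kg; Δv = 438×9.81×ln(3.573) = 4296.8×1.2734 ≈ 5471 m/s.
Stage 2: m₀ = 17,590 kg, m_f = 17,590 − 14,000 = 3,590 kg; Δv = 373×9.81×ln(4.9) = 3659.1×1.5892 ≈ 5815 m/s.
Total Δv = 5471 + 5815 = 11286 m/s.

Δv ≈ 11300 m/s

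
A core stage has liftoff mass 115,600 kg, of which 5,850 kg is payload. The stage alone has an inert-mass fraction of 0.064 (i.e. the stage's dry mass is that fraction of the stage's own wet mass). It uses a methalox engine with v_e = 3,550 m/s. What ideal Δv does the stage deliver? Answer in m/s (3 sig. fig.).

Δv ≈ 7790 m/s

Stage wet mass = m₀ − payload = 115,600 − 5,850 = 109,750 kg.
Stage dry mass = ε × stage wet mass = 0.064 × 109,750 = 7,024 kg.
Burnout mass m_f = stage dry + payload = 7,024 + 5,850 = 12,874 kg.
Δv = v_e · ln(115,600/12,874) = 3550.0 × ln(8.979) = 3550.0 × 2.1949 ≈ 7792 m/s.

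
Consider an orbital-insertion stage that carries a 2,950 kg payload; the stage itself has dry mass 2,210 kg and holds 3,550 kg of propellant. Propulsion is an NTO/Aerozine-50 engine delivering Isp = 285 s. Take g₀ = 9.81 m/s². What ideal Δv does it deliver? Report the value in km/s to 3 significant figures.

v_e = Isp · g₀ = 285 × 9.81 = 2795.9 m/s.
m₀ = payload + dry + propellant = 2,950 + 2,210 + 3,550 = 8,710 kg.
m_f = payload + dry = 2,950 + 2,210 = 5,160 kg.
By the Tsiolkovsky rocket equation, Δv = v_e · ln(m₀/m_f) = 2795.9 × ln(1.688) = 2795.9 × 0.5235 ≈ 1463.7 m/s.

Δv ≈ 1.46 km/s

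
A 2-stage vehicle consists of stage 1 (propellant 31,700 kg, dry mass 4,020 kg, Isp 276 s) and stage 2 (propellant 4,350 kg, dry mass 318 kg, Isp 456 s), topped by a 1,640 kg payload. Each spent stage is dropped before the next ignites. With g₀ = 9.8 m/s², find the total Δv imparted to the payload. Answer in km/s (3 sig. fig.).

Δv ≈ 9.02 km/s

Ignition mass of stage 1 = 31,700+4,020 + 4,350+318 + 1,640 = 42,028 kg.
Stage 1: m₀ = 42,028 kg, m_f = 42,028 − 31,700 = 10,328 kg; Δv = 276×9.8×ln(4.069) = 2704.8×1.4035 ≈ 3796 m/s.
Stage 2: m₀ = 6,308 kg, m_f = 6,308 − 4,350 = 1,958 kg; Δv = 456×9.8×ln(3.222) = 4468.8×1.1699 ≈ 5228 m/s.
Total Δv = 3796 + 5228 = 9024 m/s.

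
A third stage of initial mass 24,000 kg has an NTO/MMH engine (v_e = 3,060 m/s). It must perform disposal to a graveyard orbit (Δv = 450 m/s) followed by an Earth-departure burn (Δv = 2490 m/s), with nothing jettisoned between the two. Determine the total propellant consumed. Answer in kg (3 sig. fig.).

After the first burn: m = 24000 × exp(−450/3060.0) = 24000 × 0.86324 = 20,717.8 kg.
After the second burn: m = 20,717.8 × exp(−2490/3060.0) = 20,717.8 × 0.44320 = 9,182.13 kg.
Total propellant = m₀ − m_final = 24000 − 9,182.13 = 14,817.87 kg.

total propellant consumed ≈ 14800 kg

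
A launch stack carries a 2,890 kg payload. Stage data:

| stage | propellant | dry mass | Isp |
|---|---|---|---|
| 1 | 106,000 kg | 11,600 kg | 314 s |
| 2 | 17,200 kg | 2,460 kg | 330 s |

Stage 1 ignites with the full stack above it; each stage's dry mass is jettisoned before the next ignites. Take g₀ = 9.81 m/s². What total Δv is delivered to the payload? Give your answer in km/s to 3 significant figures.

Ignition mass of stage 1 = 106,000+11,600 + 17,200+2,460 + 2,890 = 140,150 kg.
Stage 1: m₀ = 140,150 kg, m_f = 140,150 − 106,000 = 34,150 kg; Δv = 314×9.81×ln(4.104) = 3080.3×1.4120 ≈ 4349 m/s.
Stage 2: m₀ = 22,550 kg, m_f = 22,550 − 17,200 = 5,350 kg; Δv = 330×9.81×ln(4.215) = 3237.3×1.4386 ≈ 4657 m/s.
Total Δv = 4349 + 4657 = 9006 m/s.

Δv ≈ 9.01 km/s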